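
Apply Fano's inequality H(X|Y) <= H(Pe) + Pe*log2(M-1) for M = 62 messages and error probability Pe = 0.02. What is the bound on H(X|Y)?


H(Pe) = -Pe*log2(Pe) - (1-Pe)*log2(1-Pe) = -0.02*log2(0.02) - 0.98*log2(0.98) = 0.112877 + 0.028563 = 0.1414. Pe*log2(M-1) = 0.02*log2(61) = 0.118615. Bound = H(Pe) + Pe*log2(M-1) = 0.112877 + 0.028563 + 0.118615 = 0.2601

0.2601 bits


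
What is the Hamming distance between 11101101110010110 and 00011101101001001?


Count differing positions: ^ ^ ^ ^ . . . . . ^ ^ . ^ ^ ^ ^ ^ = 11 differences

11


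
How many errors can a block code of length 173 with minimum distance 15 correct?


Correction capability = floor((d-1)/2) = floor((15-1)/2) = 7

7 errors


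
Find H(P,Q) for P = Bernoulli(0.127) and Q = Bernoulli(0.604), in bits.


H(P,Q) = -p*log2(q) - (1-p)*log2(1-q). -0.127*log2(0.604) = 0.092377; -0.873*log2(0.396) = 1.166701. H(P,Q) = 0.092377 + 1.166701 = 1.2591

1.2591 bits


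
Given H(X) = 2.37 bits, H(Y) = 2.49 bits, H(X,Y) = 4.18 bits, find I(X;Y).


I(X;Y) = H(X) + H(Y) - H(X,Y) = 2.37 + 2.49 - 4.18 = 0.68

0.68 bits


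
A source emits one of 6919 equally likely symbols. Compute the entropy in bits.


H = log2(n) = log2(6919) = 12.7563

12.7563 bits


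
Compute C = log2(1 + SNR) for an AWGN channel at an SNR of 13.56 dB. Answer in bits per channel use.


SNR_linear = 10^(13.56/10) = 22.6986; C = log2(1 + SNR_linear) = log2(1 + 22.6986) = 4.5667

4.5667 bits/channel use


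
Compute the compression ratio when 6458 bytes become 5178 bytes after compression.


Ratio = original / compressed = 6458 / 5178 = 1.2472

1.2472


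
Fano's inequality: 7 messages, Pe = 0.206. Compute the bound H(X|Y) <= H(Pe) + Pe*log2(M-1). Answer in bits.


H(Pe) = -Pe*log2(Pe) - (1-Pe)*log2(1-Pe) = -0.206*log2(0.206) - 0.794*log2(0.794) = 0.469532 + 0.264235 = 0.7338. Pe*log2(M-1) = 0.206*log2(6) = 0.532502. Bound = H(Pe) + Pe*log2(M-1) = 0.469532 + 0.264235 + 0.532502 = 1.2663

1.2663 bits


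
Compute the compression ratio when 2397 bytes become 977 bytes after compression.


Ratio = original / compressed = 2397 / 977 = 2.4534

2.4534


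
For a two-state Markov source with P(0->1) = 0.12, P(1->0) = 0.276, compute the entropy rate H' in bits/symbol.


Stationary distribution: pi_0 = p10/(p01+p10) = 0.697, pi_1 = 0.303. Entropy rate H' = pi_0*H(p01) + pi_1*H(p10) = 0.697*0.5294 + 0.303*0.8499 = 0.6265

0.6265 bits/symbol


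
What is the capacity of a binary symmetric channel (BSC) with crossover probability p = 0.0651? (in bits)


H(p) = -p*log2(p) - (1-p)*log2(1-p) = -0.0651*log2(0.0651) - 0.9349*log2(0.9349) = 0.256572 + 0.090794 = 0.3474. C = 1 - H(p) = 1 - 0.3474 = 0.6526

0.6526 bits


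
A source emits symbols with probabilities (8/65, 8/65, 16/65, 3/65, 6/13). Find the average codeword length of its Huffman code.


Huffman construction (repeatedly merge the two least-probable nodes; each merge adds 1 bit to every symbol beneath it): 3/65 + 8/65 = 11/65; 8/65 + 11/65 = 19/65; 16/65 + 19/65 = 7/13; 6/13 + 7/13 = 1. Resulting codeword lengths (in the order the probabilities were given): (4, 3, 2, 4, 1). L_avg = sum(p_i * l_i) = 8/65*4 + 8/65*3 + 16/65*2 + 3/65*4 + 6/13*1 = 2

2.0 bits


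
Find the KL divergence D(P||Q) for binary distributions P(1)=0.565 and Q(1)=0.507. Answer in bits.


KL = p*log2(p/q) + (1-p)*log2((1-p)/(1-q)) = 0.565*log2(0.565/0.507) + 0.435*log2(0.435/0.493) = 0.0097

0.0097 bits


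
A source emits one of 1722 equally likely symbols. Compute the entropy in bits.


H = log2(n) = log2(1722) = 10.7499

10.7499 bits


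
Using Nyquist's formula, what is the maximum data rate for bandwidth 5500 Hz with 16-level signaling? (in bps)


Rate = 2 * B * log2(M) = 2 * 5500 * 4.0 = 44000.0

44000.0 bps


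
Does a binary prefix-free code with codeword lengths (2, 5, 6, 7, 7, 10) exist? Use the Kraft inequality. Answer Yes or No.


Kraft sum = sum(2^(-l_i)) = 0.3135, need <= 1. Result: satisfied (a binary prefix-free code with these lengths exists)

Yes


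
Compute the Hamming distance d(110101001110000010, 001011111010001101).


Count differing positions: ^ ^ ^ ^ ^ . ^ ^ . ^ . . . . ^ ^ ^ ^ = 12 differences

12


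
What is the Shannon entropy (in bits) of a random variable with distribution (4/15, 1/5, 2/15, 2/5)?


H = -sum(p_i * log2(p_i)). Terms: -(4/15)*log2(4/15) = 0.508504; -(1/5)*log2(1/5) = 0.464386; -(2/15)*log2(2/15) = 0.387585; -(2/5)*log2(2/5) = 0.528771. H = 0.508504 + 0.464386 + 0.387585 + 0.528771 = 1.8892

1.8892 bits


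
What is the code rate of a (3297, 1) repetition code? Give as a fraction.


Rate = k/n = 1/3297

1/3297


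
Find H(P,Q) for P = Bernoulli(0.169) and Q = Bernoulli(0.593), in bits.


H(P,Q) = -p*log2(q) - (1-p)*log2(1-q). -0.169*log2(0.593) = 0.127408; -0.831*log2(0.407) = 1.077723. H(P,Q) = 0.127408 + 1.077723 = 1.2051

1.2051 bits


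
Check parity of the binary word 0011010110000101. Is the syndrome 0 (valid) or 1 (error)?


Syndrome = XOR of all bits = 0 XOR 0 XOR 1 XOR 1 XOR 0 XOR 1 XOR 0 XOR 1 XOR 1 XOR 0 XOR 0 XOR 0 XOR 0 XOR 1 XOR 0 XOR 1 = 1

1


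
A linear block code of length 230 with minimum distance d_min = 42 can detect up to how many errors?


Detection capability = d_min - 1 = 42 - 1 = 41

41 errors


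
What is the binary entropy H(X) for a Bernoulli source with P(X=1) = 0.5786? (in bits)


H = -p*log2(p) - (1-p)*log2(1-p). -0.5786*log2(0.5786) = 0.456725; -0.4214*log2(0.4214) = 0.525375. H = 0.456725 + 0.525375 = 0.9821

0.9821 bits


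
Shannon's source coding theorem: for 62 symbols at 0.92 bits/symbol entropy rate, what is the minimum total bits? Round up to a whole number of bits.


Minimum bits >= n * H = 62 * 0.92 = 57.04, rounded up to a whole number of bits = 58

58 bits


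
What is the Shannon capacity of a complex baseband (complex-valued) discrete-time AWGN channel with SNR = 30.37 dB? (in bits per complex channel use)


SNR_linear = 10^(30.37/10) = 1088.9301; C = log2(1 + SNR_linear) = log2(1 + 1088.9301) = 10.09

10.09 bits/channel use


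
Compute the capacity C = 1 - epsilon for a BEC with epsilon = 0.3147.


C = 1 - epsilon = 1 - 0.3147 = 0.6853

0.6853 bits


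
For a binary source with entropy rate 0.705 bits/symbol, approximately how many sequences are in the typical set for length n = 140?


log2|A_typical| = nH = 140 * 0.705 = 98.7, so |A_typical| ~ 2^98.7 = 5.148e+29

5.148e+29


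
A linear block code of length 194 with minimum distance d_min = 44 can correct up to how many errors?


Correction capability = floor((d-1)/2) = floor((44-1)/2) = 21

21 errors


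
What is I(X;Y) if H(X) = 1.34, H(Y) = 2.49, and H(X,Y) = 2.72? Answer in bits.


I(X;Y) = H(X) + H(Y) - H(X,Y) = 1.34 + 2.49 - 2.72 = 1.11

1.11 bits


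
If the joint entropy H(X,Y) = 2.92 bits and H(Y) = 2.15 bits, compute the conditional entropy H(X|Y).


H(X|Y) = H(X,Y) - H(Y) = 2.92 - 2.15 = 0.77

0.77 bits


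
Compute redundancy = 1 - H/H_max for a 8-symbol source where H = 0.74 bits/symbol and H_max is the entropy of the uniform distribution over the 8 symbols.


H_max = log2(K) = log2(8) = 3.0 bits/symbol. Redundancy = 1 - H/H_max = 1 - 0.74/3.0 = 1 - 0.2467 = 0.7533

0.7533


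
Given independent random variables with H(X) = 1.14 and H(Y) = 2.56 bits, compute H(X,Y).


For independent variables, H(X,Y) = H(X) + H(Y) = 1.14 + 2.56 = 3.7

3.7 bits


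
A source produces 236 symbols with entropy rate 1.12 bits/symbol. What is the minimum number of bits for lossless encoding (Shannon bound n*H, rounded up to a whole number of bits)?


Minimum bits >= n * H = 236 * 1.12 = 264.32, rounded up to a whole number of bits = 265

265 bits


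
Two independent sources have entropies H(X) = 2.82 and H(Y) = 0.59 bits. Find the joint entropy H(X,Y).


For independent variables, H(X,Y) = H(X) + H(Y) = 2.82 + 0.59 = 3.41

3.41 bits


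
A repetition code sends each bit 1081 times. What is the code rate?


Rate = k/n = 1/1081

1/1081


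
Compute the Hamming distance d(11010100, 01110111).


Count differing positions: ^ . ^ . . . ^ ^ = 4 differences

4


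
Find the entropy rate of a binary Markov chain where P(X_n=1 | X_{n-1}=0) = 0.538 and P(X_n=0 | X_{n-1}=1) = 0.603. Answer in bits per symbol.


Stationary distribution: pi_0 = p10/(p01+p10) = 0.5285, pi_1 = 0.4715. Entropy rate H' = pi_0*H(p01) + pi_1*H(p10) = 0.5285*0.9958 + 0.4715*0.9692 = 0.9833

0.9833 bits/symbol


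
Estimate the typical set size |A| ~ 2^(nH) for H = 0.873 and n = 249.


log2|A_typical| = nH = 249 * 0.873 = 217.377, so |A_typical| ~ 2^217.377 = 2.735e+65

2.735e+65


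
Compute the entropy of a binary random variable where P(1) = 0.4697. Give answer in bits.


H = -p*log2(p) - (1-p)*log2(1-p). -0.4697*log2(0.4697) = 0.512062; -0.5303*log2(0.5303) = 0.485288. H = 0.512062 + 0.485288 = 0.9973

0.9973 bits


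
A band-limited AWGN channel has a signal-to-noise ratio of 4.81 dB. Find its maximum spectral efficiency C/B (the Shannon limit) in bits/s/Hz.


SNR_linear = 10^(4.81/10) = 3.0269; C/B = log2(1 + SNR_linear) = log2(1 + 3.0269) = 2.0097

2.0097 bits/s/Hz


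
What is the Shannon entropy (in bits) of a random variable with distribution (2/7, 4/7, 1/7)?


H = -sum(p_i * log2(p_i)). Terms: -(2/7)*log2(2/7) = 0.516387; -(4/7)*log2(4/7) = 0.461346; -(1/7)*log2(1/7) = 0.401051. H = 0.516387 + 0.461346 + 0.401051 = 1.3788

1.3788 bits


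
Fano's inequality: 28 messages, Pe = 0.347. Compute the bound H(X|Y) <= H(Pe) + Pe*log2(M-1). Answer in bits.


H(Pe) = -Pe*log2(Pe) - (1-Pe)*log2(1-Pe) = -0.347*log2(0.347) - 0.653*log2(0.653) = 0.529866 + 0.401494 = 0.9314. Pe*log2(M-1) = 0.347*log2(27) = 1.649946. Bound = H(Pe) + Pe*log2(M-1) = 0.529866 + 0.401494 + 1.649946 = 2.5813

2.5813 bits


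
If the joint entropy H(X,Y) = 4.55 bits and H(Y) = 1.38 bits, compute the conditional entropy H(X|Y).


H(X|Y) = H(X,Y) - H(Y) = 4.55 - 1.38 = 3.17

3.17 bits


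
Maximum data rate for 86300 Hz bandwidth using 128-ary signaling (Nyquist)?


Rate = 2 * B * log2(M) = 2 * 86300 * 7.0 = 1208200.0

1208200.0 bps


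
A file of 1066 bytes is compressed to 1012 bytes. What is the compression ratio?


Ratio = original / compressed = 1066 / 1012 = 1.0534

1.0534


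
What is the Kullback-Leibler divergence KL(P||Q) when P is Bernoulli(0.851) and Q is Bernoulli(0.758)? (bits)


KL = p*log2(p/q) + (1-p)*log2((1-p)/(1-q)) = 0.851*log2(0.851/0.758) + 0.149*log2(0.149/0.242) = 0.0378

0.0378 bits


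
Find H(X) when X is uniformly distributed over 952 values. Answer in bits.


H = log2(n) = log2(952) = 9.8948

9.8948 bits


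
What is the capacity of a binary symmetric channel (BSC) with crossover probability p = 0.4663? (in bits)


H(p) = -p*log2(p) - (1-p)*log2(1-p) = -0.4663*log2(0.4663) - 0.5337*log2(0.5337) = 0.513242 + 0.483478 = 0.9967. C = 1 - H(p) = 1 - 0.9967 = 0.0033

0.0033 bits


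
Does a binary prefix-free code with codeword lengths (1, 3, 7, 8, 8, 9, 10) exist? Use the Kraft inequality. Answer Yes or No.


Kraft sum = sum(2^(-l_i)) = 0.6436, need <= 1. Result: satisfied (a binary prefix-free code with these lengths exists)

Yes


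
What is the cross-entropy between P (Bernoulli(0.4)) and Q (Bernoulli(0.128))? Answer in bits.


H(P,Q) = -p*log2(q) - (1-p)*log2(1-q). -0.4*log2(0.128) = 1.186314; -0.6*log2(0.872) = 0.118560. H(P,Q) = 1.186314 + 0.118560 = 1.3049

1.3049 bits


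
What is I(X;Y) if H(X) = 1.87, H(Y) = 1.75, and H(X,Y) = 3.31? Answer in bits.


I(X;Y) = H(X) + H(Y) - H(X,Y) = 1.87 + 1.75 - 3.31 = 0.31

0.31 bits


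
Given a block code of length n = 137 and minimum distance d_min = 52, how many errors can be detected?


Detection capability = d_min - 1 = 52 - 1 = 51

51 errors


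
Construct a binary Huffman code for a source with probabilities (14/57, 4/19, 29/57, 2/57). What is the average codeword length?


Huffman construction (repeatedly merge the two least-probable nodes; each merge adds 1 bit to every symbol beneath it): 2/57 + 4/19 = 14/57; 14/57 + 14/57 = 28/57; 28/57 + 29/57 = 1. Resulting codeword lengths (in the order the probabilities were given): (2, 3, 1, 3). L_avg = sum(p_i * l_i) = 14/57*2 + 4/19*3 + 29/57*1 + 2/57*3 = 33/19 = 1.7368

1.7368 bits


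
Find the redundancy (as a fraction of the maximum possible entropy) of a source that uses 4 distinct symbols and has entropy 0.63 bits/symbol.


H_max = log2(K) = log2(4) = 2.0 bits/symbol. Redundancy = 1 - H/H_max = 1 - 0.63/2.0 = 1 - 0.315 = 0.685

0.685


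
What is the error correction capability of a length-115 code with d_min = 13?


Correction capability = floor((d-1)/2) = floor((13-1)/2) = 6

6 errors


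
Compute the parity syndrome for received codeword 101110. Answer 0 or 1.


Syndrome = XOR of all bits = 1 XOR 0 XOR 1 XOR 1 XOR 1 XOR 0 = 0

0


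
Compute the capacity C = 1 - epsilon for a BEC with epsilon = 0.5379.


C = 1 - epsilon = 1 - 0.5379 = 0.4621

0.4621 bits


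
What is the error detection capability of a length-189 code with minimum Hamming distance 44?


Detection capability = d_min - 1 = 44 - 1 = 43

43 errors


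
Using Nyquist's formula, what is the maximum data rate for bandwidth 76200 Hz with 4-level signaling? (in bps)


Rate = 2 * B * log2(M) = 2 * 76200 * 2.0 = 304800.0

304800.0 bps


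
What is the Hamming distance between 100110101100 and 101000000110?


Count differing positions: . . ^ ^ ^ . ^ . ^ . ^ . = 6 differences

6


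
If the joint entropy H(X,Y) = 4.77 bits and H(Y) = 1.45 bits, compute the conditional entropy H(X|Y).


H(X|Y) = H(X,Y) - H(Y) = 4.77 - 1.45 = 3.32

3.32 bits


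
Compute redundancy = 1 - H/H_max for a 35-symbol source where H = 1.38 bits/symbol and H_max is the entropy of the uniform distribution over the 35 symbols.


H_max = log2(K) = log2(35) = 5.1293 bits/symbol. Redundancy = 1 - H/H_max = 1 - 1.38/5.1293 = 1 - 0.269 = 0.731

0.731


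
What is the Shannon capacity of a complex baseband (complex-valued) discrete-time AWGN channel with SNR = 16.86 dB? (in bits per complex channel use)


SNR_linear = 10^(16.86/10) = 48.5289; C = log2(1 + SNR_linear) = log2(1 + 48.5289) = 5.6302

5.6302 bits/channel use


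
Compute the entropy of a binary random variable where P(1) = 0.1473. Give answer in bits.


H = -p*log2(p) - (1-p)*log2(1-p). -0.1473*log2(0.1473) = 0.407015; -0.8527*log2(0.8527) = 0.196027. H = 0.407015 + 0.196027 = 0.603

0.603 bits


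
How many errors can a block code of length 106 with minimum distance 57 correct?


Correction capability = floor((d-1)/2) = floor((57-1)/2) = 28

28 errors


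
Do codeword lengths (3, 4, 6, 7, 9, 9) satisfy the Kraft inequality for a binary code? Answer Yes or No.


Kraft sum = sum(2^(-l_i)) = 0.2148, need <= 1. Result: satisfied (a binary prefix-free code with these lengths exists)

Yes


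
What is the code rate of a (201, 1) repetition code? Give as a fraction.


Rate = k/n = 1/201

1/201


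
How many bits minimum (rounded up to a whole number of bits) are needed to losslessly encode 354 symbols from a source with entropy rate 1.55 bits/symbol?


Minimum bits >= n * H = 354 * 1.55 = 548.7, rounded up to a whole number of bits = 549

549 bits


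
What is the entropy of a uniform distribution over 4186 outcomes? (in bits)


H = log2(n) = log2(4186) = 12.0314

12.0314 bits


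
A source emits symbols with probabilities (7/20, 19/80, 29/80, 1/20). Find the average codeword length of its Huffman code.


Huffman construction (repeatedly merge the two least-probable nodes; each merge adds 1 bit to every symbol beneath it): 1/20 + 19/80 = 23/80; 23/80 + 7/20 = 51/80; 29/80 + 51/80 = 1. Resulting codeword lengths (in the order the probabilities were given): (2, 3, 1, 3). L_avg = sum(p_i * l_i) = 7/20*2 + 19/80*3 + 29/80*1 + 1/20*3 = 77/40 = 1.925

1.925 bits


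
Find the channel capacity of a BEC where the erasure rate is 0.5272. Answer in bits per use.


C = 1 - epsilon = 1 - 0.5272 = 0.4728

0.4728 bits


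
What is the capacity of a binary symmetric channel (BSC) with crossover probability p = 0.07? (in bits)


H(p) = -p*log2(p) - (1-p)*log2(1-p) = -0.07*log2(0.07) - 0.93*log2(0.93) = 0.268555 + 0.097369 = 0.3659. C = 1 - H(p) = 1 - 0.3659 = 0.6341

0.6341 bits


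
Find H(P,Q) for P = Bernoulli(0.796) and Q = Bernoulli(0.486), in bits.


H(P,Q) = -p*log2(q) - (1-p)*log2(1-q). -0.796*log2(0.486) = 0.828614; -0.204*log2(0.514) = 0.195873. H(P,Q) = 0.828614 + 0.195873 = 1.0245

1.0245 bits


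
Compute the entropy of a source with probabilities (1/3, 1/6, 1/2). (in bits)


H = -sum(p_i * log2(p_i)). Terms: -(1/3)*log2(1/3) = 0.528321; -(1/6)*log2(1/6) = 0.430827; -(1/2)*log2(1/2) = 0.500000. H = 0.528321 + 0.430827 + 0.500000 = 1.4591

1.4591 bits


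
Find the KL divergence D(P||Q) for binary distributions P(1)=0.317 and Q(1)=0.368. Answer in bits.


KL = p*log2(p/q) + (1-p)*log2((1-p)/(1-q)) = 0.317*log2(0.317/0.368) + 0.683*log2(0.683/0.632) = 0.0082

0.0082 bits


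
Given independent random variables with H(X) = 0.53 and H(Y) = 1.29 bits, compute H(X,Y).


For independent variables, H(X,Y) = H(X) + H(Y) = 0.53 + 1.29 = 1.82

1.82 bits


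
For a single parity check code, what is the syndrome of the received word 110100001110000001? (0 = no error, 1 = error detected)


Syndrome = XOR of all bits = 1 XOR 1 XOR 0 XOR 1 XOR 0 XOR 0 XOR 0 XOR 0 XOR 1 XOR 1 XOR 1 XOR 0 XOR 0 XOR 0 XOR 0 XOR 0 XOR 0 XOR 1 = 1

1


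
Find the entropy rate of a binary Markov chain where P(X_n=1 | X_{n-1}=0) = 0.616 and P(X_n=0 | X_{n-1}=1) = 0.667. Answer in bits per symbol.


Stationary distribution: pi_0 = p10/(p01+p10) = 0.5199, pi_1 = 0.4801. Entropy rate H' = pi_0*H(p01) + pi_1*H(p10) = 0.5199*0.9608 + 0.4801*0.918 = 0.9402

0.9402 bits/symbol


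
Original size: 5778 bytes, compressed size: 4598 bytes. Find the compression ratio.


Ratio = original / compressed = 5778 / 4598 = 1.2566

1.2566


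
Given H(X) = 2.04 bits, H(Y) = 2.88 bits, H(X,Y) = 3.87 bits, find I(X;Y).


I(X;Y) = H(X) + H(Y) - H(X,Y) = 2.04 + 2.88 - 3.87 = 1.05

1.05 bits


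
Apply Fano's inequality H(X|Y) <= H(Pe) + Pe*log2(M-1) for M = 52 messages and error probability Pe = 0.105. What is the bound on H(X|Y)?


H(Pe) = -Pe*log2(Pe) - (1-Pe)*log2(1-Pe) = -0.105*log2(0.105) - 0.895*log2(0.895) = 0.341412 + 0.143236 = 0.4846. Pe*log2(M-1) = 0.105*log2(51) = 0.595605. Bound = H(Pe) + Pe*log2(M-1) = 0.341412 + 0.143236 + 0.595605 = 1.0803

1.0803 bits


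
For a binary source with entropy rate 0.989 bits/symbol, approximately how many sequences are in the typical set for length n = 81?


log2|A_typical| = nH = 81 * 0.989 = 80.109, so |A_typical| ~ 2^80.109 = 1.304e+24

1.304e+24


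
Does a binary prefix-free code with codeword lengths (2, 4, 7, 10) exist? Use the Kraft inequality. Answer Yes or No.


Kraft sum = sum(2^(-l_i)) = 0.3213, need <= 1. Result: satisfied (a binary prefix-free code with these lengths exists)

Yes


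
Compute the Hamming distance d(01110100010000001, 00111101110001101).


Count differing positions: . ^ . . ^ . . ^ ^ . . . . ^ ^ . . = 6 differences

6


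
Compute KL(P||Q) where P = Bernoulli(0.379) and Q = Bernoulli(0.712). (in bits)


KL = p*log2(p/q) + (1-p)*log2((1-p)/(1-q)) = 0.379*log2(0.379/0.712) + 0.621*log2(0.621/0.288) = 0.3436

0.3436 bits


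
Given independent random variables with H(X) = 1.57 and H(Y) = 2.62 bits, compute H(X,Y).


For independent variables, H(X,Y) = H(X) + H(Y) = 1.57 + 2.62 = 4.19

4.19 bits


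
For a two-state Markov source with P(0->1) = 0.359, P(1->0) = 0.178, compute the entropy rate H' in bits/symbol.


Stationary distribution: pi_0 = p10/(p01+p10) = 0.3315, pi_1 = 0.6685. Entropy rate H' = pi_0*H(p01) + pi_1*H(p10) = 0.3315*0.9418 + 0.6685*0.6757 = 0.7639

0.7639 bits/symbol


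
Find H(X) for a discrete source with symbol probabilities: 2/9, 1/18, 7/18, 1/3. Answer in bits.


H = -sum(p_i * log2(p_i)). Terms: -(2/9)*log2(2/9) = 0.482206; -(1/18)*log2(1/18) = 0.231663; -(7/18)*log2(7/18) = 0.529888; -(1/3)*log2(1/3) = 0.528321. H = 0.482206 + 0.231663 + 0.529888 + 0.528321 = 1.7721

1.7721 bits


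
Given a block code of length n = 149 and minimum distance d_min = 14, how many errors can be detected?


Detection capability = d_min - 1 = 14 - 1 = 13

13 errors


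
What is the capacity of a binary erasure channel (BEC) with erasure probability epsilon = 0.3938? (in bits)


C = 1 - epsilon = 1 - 0.3938 = 0.6062

0.6062 bits


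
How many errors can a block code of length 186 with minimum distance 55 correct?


Correction capability = floor((d-1)/2) = floor((55-1)/2) = 27

27 errors


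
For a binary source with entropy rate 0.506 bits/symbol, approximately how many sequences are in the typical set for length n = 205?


log2|A_typical| = nH = 205 * 0.506 = 103.73, so |A_typical| ~ 2^103.73 = 1.682e+31

1.682e+31


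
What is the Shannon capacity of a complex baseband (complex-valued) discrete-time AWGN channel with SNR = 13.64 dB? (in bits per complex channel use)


SNR_linear = 10^(13.64/10) = 23.1206; C = log2(1 + SNR_linear) = log2(1 + 23.1206) = 4.5922

4.5922 bits/channel use


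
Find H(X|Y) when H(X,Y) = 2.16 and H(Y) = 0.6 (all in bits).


H(X|Y) = H(X,Y) - H(Y) = 2.16 - 0.6 = 1.56

1.56 bits


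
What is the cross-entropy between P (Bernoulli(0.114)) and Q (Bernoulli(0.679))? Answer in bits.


H(P,Q) = -p*log2(q) - (1-p)*log2(1-q). -0.114*log2(0.679) = 0.063671; -0.886*log2(0.321) = 1.452468. H(P,Q) = 0.063671 + 1.452468 = 1.5161

1.5161 bits


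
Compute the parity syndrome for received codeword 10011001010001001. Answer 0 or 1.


Syndrome = XOR of all bits = 1 XOR 0 XOR 0 XOR 1 XOR 1 XOR 0 XOR 0 XOR 1 XOR 0 XOR 1 XOR 0 XOR 0 XOR 0 XOR 1 XOR 0 XOR 0 XOR 1 = 1

1


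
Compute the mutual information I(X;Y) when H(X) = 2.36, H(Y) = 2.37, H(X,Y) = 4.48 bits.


I(X;Y) = H(X) + H(Y) - H(X,Y) = 2.36 + 2.37 - 4.48 = 0.25

0.25 bits


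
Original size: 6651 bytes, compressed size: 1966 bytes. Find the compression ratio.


Ratio = original / compressed = 6651 / 1966 = 3.383

3.383


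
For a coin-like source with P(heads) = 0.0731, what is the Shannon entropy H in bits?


H = -p*log2(p) - (1-p)*log2(1-p). -0.0731*log2(0.0731) = 0.275878; -0.9269*log2(0.9269) = 0.101509. H = 0.275878 + 0.101509 = 0.3774

0.3774 bits


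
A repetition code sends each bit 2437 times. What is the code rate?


Rate = k/n = 1/2437

1/2437


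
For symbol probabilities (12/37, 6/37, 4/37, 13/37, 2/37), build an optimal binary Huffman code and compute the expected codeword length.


Huffman construction (repeatedly merge the two least-probable nodes; each merge adds 1 bit to every symbol beneath it): 2/37 + 4/37 = 6/37; 6/37 + 6/37 = 12/37; 12/37 + 12/37 = 24/37; 13/37 + 24/37 = 1. Resulting codeword lengths (in the order the probabilities were given): (2, 3, 4, 1, 4). L_avg = sum(p_i * l_i) = 12/37*2 + 6/37*3 + 4/37*4 + 13/37*1 + 2/37*4 = 79/37 = 2.1351

2.1351 bits


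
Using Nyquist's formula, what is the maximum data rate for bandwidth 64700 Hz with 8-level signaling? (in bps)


Rate = 2 * B * log2(M) = 2 * 64700 * 3.0 = 388200.0

388200.0 bps


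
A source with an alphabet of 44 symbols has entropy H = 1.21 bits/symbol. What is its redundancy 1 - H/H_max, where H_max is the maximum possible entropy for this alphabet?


H_max = log2(K) = log2(44) = 5.4594 bits/symbol. Redundancy = 1 - H/H_max = 1 - 1.21/5.4594 = 1 - 0.2216 = 0.7784

0.7784


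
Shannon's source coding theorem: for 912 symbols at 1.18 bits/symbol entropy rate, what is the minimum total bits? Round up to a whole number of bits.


Minimum bits >= n * H = 912 * 1.18 = 1076.16, rounded up to a whole number of bits = 1077

1077 bits


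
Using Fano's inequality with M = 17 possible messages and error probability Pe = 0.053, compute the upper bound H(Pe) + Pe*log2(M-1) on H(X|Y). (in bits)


H(Pe) = -Pe*log2(Pe) - (1-Pe)*log2(1-Pe) = -0.053*log2(0.053) - 0.947*log2(0.947) = 0.224607 + 0.074400 = 0.299. Pe*log2(M-1) = 0.053*log2(16) = 0.212000. Bound = H(Pe) + Pe*log2(M-1) = 0.224607 + 0.074400 + 0.212000 = 0.511

0.511 bits


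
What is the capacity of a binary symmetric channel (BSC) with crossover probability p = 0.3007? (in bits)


H(p) = -p*log2(p) - (1-p)*log2(1-p) = -0.3007*log2(0.3007) - 0.6993*log2(0.6993) = 0.521294 + 0.360850 = 0.8821. C = 1 - H(p) = 1 - 0.8821 = 0.1179

0.1179 bits


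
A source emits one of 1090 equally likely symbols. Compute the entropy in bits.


H = log2(n) = log2(1090) = 10.0901

10.0901 bits


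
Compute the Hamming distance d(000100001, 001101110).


Count differing positions: . . ^ . . ^ ^ ^ ^ = 5 differences

5


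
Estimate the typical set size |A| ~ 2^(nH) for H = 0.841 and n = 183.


log2|A_typical| = nH = 183 * 0.841 = 153.903, so |A_typical| ~ 2^153.903 = 2.135e+46

2.135e+46


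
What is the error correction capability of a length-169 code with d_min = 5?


Correction capability = floor((d-1)/2) = floor((5-1)/2) = 2

2 errors


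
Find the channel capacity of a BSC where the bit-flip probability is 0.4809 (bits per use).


H(p) = -p*log2(p) - (1-p)*log2(1-p) = -0.4809*log2(0.4809) - 0.5191*log2(0.5191) = 0.507922 + 0.491025 = 0.9989. C = 1 - H(p) = 1 - 0.9989 = 0.0011

0.0011 bits


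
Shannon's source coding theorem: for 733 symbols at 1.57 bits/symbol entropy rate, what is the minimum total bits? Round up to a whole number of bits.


Minimum bits >= n * H = 733 * 1.57 = 1150.81, rounded up to a whole number of bits = 1151

1151 bits


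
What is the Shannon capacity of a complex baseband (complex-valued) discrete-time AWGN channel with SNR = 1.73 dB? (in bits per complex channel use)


SNR_linear = 10^(1.73/10) = 1.4894; C = log2(1 + SNR_linear) = log2(1 + 1.4894) = 1.3158

1.3158 bits/channel use


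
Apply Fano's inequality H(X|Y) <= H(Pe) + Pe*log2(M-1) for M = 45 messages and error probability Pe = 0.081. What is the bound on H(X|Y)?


H(Pe) = -Pe*log2(Pe) - (1-Pe)*log2(1-Pe) = -0.081*log2(0.081) - 0.919*log2(0.919) = 0.293701 + 0.111992 = 0.4057. Pe*log2(M-1) = 0.081*log2(44) = 0.442214. Bound = H(Pe) + Pe*log2(M-1) = 0.293701 + 0.111992 + 0.442214 = 0.8479

0.8479 bits


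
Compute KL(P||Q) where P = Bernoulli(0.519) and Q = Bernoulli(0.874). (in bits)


KL = p*log2(p/q) + (1-p)*log2((1-p)/(1-q)) = 0.519*log2(0.519/0.874) + 0.481*log2(0.481/0.126) = 0.5394

0.5394 bits


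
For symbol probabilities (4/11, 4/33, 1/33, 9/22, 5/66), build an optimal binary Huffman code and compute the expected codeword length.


Huffman construction (repeatedly merge the two least-probable nodes; each merge adds 1 bit to every symbol beneath it): 1/33 + 5/66 = 7/66; 7/66 + 4/33 = 5/22; 5/22 + 4/11 = 13/22; 9/22 + 13/22 = 1. Resulting codeword lengths (in the order the probabilities were given): (2, 3, 4, 1, 4). L_avg = sum(p_i * l_i) = 4/11*2 + 4/33*3 + 1/33*4 + 9/22*1 + 5/66*4 = 127/66 = 1.9242

1.9242 bits


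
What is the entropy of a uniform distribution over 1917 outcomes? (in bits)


H = log2(n) = log2(1917) = 10.9046

10.9046 bits


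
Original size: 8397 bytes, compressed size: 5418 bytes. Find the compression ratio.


Ratio = original / compressed = 8397 / 5418 = 1.5498

1.5498


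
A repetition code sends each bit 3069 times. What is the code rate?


Rate = k/n = 1/3069

1/3069


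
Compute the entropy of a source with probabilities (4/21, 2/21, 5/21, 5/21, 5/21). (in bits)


H = -sum(p_i * log2(p_i)). Terms: -(4/21)*log2(4/21) = 0.455680; -(2/21)*log2(2/21) = 0.323078; -(5/21)*log2(5/21) = 0.492950; -(5/21)*log2(5/21) = 0.492950; -(5/21)*log2(5/21) = 0.492950. H = 0.455680 + 0.323078 + 0.492950 + 0.492950 + 0.492950 = 2.2576

2.2576 bits


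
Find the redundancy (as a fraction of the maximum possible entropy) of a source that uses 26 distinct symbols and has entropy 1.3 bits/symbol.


H_max = log2(K) = log2(26) = 4.7004 bits/symbol. Redundancy = 1 - H/H_max = 1 - 1.3/4.7004 = 1 - 0.2766 = 0.7234

0.7234


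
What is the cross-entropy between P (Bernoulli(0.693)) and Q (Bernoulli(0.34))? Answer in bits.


H(P,Q) = -p*log2(q) - (1-p)*log2(1-q). -0.693*log2(0.34) = 1.078581; -0.307*log2(0.66) = 0.184035. H(P,Q) = 1.078581 + 0.184035 = 1.2626

1.2626 bits


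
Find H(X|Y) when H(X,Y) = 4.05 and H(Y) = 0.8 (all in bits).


H(X|Y) = H(X,Y) - H(Y) = 4.05 - 0.8 = 3.25

3.25 bits


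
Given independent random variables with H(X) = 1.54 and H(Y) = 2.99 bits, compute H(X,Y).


For independent variables, H(X,Y) = H(X) + H(Y) = 1.54 + 2.99 = 4.53

4.53 bits


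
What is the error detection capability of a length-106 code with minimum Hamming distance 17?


Detection capability = d_min - 1 = 17 - 1 = 16

16 errors


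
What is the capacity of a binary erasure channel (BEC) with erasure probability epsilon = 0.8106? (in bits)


C = 1 - epsilon = 1 - 0.8106 = 0.1894

0.1894 bits


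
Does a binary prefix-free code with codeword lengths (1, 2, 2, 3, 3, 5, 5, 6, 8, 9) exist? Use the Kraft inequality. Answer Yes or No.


Kraft sum = sum(2^(-l_i)) = 1.334, need <= 1. Result: violated (a binary prefix-free code with these lengths cannot exist)

No


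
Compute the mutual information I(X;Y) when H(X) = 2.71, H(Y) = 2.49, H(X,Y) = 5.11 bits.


I(X;Y) = H(X) + H(Y) - H(X,Y) = 2.71 + 2.49 - 5.11 = 0.09

0.09 bits


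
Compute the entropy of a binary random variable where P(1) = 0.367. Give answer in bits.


H = -p*log2(p) - (1-p)*log2(1-p). -0.367*log2(0.367) = 0.530736; -0.633*log2(0.633) = 0.417604. H = 0.530736 + 0.417604 = 0.9483

0.9483 bits


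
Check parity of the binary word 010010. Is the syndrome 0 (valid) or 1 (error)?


Syndrome = XOR of all bits = 0 XOR 1 XOR 0 XOR 0 XOR 1 XOR 0 = 0

0


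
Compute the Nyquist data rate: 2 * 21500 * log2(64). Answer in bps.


Rate = 2 * B * log2(M) = 2 * 21500 * 6.0 = 258000.0

258000.0 bps


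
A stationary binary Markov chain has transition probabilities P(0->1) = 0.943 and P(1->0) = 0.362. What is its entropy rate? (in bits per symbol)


Stationary distribution: pi_0 = p10/(p01+p10) = 0.2774, pi_1 = 0.7226. Entropy rate H' = pi_0*H(p01) + pi_1*H(p10) = 0.2774*0.3154 + 0.7226*0.9443 = 0.7699

0.7699 bits/symbol


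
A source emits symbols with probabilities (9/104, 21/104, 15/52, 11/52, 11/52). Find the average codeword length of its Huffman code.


Huffman construction (repeatedly merge the two least-probable nodes; each merge adds 1 bit to every symbol beneath it): 9/104 + 21/104 = 15/52; 11/52 + 11/52 = 11/26; 15/52 + 15/52 = 15/26; 11/26 + 15/26 = 1. Resulting codeword lengths (in the order the probabilities were given): (3, 3, 2, 2, 2). L_avg = sum(p_i * l_i) = 9/104*3 + 21/104*3 + 15/52*2 + 11/52*2 + 11/52*2 = 119/52 = 2.2885

2.2885 bits


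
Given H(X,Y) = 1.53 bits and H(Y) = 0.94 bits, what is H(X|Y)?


H(X|Y) = H(X,Y) - H(Y) = 1.53 - 0.94 = 0.59

0.59 bits


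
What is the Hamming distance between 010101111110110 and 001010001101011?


Count differing positions: . ^ ^ ^ ^ ^ ^ ^ . . ^ ^ ^ . ^ = 11 differences

11


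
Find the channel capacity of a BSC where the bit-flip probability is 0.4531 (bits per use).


H(p) = -p*log2(p) - (1-p)*log2(1-p) = -0.4531*log2(0.4531) - 0.5469*log2(0.5469) = 0.517485 + 0.476159 = 0.9936. C = 1 - H(p) = 1 - 0.9936 = 0.0064

0.0064 bits


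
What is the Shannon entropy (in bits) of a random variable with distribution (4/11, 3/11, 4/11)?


H = -sum(p_i * log2(p_i)). Terms: -(4/11)*log2(4/11) = 0.530702; -(3/11)*log2(3/11) = 0.511219; -(4/11)*log2(4/11) = 0.530702. H = 0.530702 + 0.511219 + 0.530702 = 1.5726

1.5726 bits


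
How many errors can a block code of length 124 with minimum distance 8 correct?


Correction capability = floor((d-1)/2) = floor((8-1)/2) = 3

3 errors


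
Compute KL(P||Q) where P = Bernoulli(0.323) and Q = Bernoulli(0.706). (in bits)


KL = p*log2(p/q) + (1-p)*log2((1-p)/(1-q)) = 0.323*log2(0.323/0.706) + 0.677*log2(0.677/0.294) = 0.4503

0.4503 bits


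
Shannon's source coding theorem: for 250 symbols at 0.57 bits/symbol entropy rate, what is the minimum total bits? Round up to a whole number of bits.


Minimum bits >= n * H = 250 * 0.57 = 142.5, rounded up to a whole number of bits = 143

143 bits


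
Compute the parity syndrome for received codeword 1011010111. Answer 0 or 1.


Syndrome = XOR of all bits = 1 XOR 0 XOR 1 XOR 1 XOR 0 XOR 1 XOR 0 XOR 1 XOR 1 XOR 1 = 1

1


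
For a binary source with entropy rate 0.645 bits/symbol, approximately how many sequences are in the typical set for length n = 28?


log2|A_typical| = nH = 28 * 0.645 = 18.06, so |A_typical| ~ 2^18.06 = 2.733e+05

2.733e+05


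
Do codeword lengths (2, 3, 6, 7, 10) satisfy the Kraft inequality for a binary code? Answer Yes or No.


Kraft sum = sum(2^(-l_i)) = 0.3994, need <= 1. Result: satisfied (a binary prefix-free code with these lengths exists)

Yes


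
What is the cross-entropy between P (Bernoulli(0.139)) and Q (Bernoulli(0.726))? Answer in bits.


H(P,Q) = -p*log2(q) - (1-p)*log2(1-q). -0.139*log2(0.726) = 0.064212; -0.861*log2(0.274) = 1.608135. H(P,Q) = 0.064212 + 1.608135 = 1.6723

1.6723 bits


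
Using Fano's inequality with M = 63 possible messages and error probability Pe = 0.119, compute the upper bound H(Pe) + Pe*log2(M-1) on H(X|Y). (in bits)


H(Pe) = -Pe*log2(Pe) - (1-Pe)*log2(1-Pe) = -0.119*log2(0.119) - 0.881*log2(0.881) = 0.365445 + 0.161035 = 0.5265. Pe*log2(M-1) = 0.119*log2(62) = 0.708549. Bound = H(Pe) + Pe*log2(M-1) = 0.365445 + 0.161035 + 0.708549 = 1.235

1.235 bits


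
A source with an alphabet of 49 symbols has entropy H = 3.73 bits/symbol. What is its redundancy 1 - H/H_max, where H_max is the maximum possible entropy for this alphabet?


H_max = log2(K) = log2(49) = 5.6147 bits/symbol. Redundancy = 1 - H/H_max = 1 - 3.73/5.6147 = 1 - 0.6643 = 0.3357

0.3357


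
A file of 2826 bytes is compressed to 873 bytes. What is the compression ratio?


Ratio = original / compressed = 2826 / 873 = 3.2371

3.2371


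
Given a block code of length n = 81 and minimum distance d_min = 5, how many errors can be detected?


Detection capability = d_min - 1 = 5 - 1 = 4

4 errors


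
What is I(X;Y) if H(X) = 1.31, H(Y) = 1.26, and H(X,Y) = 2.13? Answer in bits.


I(X;Y) = H(X) + H(Y) - H(X,Y) = 1.31 + 1.26 - 2.13 = 0.44

0.44 bits


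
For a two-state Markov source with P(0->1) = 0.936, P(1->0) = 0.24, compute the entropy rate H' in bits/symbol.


Stationary distribution: pi_0 = p10/(p01+p10) = 0.2041, pi_1 = 0.7959. Entropy rate H' = pi_0*H(p01) + pi_1*H(p10) = 0.2041*0.3431 + 0.7959*0.795 = 0.7028

0.7028 bits/symbol


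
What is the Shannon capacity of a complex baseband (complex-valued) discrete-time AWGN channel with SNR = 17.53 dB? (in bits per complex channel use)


SNR_linear = 10^(17.53/10) = 56.6239; C = log2(1 + SNR_linear) = log2(1 + 56.6239) = 5.8486

5.8486 bits/channel use


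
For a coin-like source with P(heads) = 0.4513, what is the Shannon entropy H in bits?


H = -p*log2(p) - (1-p)*log2(1-p). -0.4513*log2(0.4513) = 0.518021; -0.5487*log2(0.5487) = 0.475125. H = 0.518021 + 0.475125 = 0.9931

0.9931 bits


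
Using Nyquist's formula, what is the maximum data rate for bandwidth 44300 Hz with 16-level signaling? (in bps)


Rate = 2 * B * log2(M) = 2 * 44300 * 4.0 = 354400.0

354400.0 bps


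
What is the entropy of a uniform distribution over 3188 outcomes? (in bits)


H = log2(n) = log2(3188) = 11.6384

11.6384 bits


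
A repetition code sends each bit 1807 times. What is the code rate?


Rate = k/n = 1/1807

1/1807


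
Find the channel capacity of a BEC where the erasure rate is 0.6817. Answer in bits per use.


C = 1 - epsilon = 1 - 0.6817 = 0.3183

0.3183 bits


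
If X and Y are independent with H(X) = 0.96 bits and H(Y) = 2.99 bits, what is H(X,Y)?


For independent variables, H(X,Y) = H(X) + H(Y) = 0.96 + 2.99 = 3.95

3.95 bits


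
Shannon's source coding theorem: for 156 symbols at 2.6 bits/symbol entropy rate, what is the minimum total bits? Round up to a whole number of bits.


Minimum bits >= n * H = 156 * 2.6 = 405.6, rounded up to a whole number of bits = 406

406 bits


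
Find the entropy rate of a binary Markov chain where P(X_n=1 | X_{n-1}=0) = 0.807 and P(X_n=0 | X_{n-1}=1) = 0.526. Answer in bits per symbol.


Stationary distribution: pi_0 = p10/(p01+p10) = 0.3946, pi_1 = 0.6054. Entropy rate H' = pi_0*H(p01) + pi_1*H(p10) = 0.3946*0.7077 + 0.6054*0.998 = 0.8835

0.8835 bits/symbol


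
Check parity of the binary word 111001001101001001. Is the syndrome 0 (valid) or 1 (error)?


Syndrome = XOR of all bits = 1 XOR 1 XOR 1 XOR 0 XOR 0 XOR 1 XOR 0 XOR 0 XOR 1 XOR 1 XOR 0 XOR 1 XOR 0 XOR 0 XOR 1 XOR 0 XOR 0 XOR 1 = 1

1


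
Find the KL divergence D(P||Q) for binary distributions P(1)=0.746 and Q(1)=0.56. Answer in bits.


KL = p*log2(p/q) + (1-p)*log2((1-p)/(1-q)) = 0.746*log2(0.746/0.56) + 0.254*log2(0.254/0.44) = 0.1073

0.1073 bits


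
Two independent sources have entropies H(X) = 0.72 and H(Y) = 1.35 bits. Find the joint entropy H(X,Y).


For independent variables, H(X,Y) = H(X) + H(Y) = 0.72 + 1.35 = 2.07

2.07 bits


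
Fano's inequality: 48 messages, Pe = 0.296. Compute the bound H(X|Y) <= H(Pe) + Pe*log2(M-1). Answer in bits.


H(Pe) = -Pe*log2(Pe) - (1-Pe)*log2(1-Pe) = -0.296*log2(0.296) - 0.704*log2(0.704) = 0.519874 + 0.356472 = 0.8763. Pe*log2(M-1) = 0.296*log2(47) = 1.644158. Bound = H(Pe) + Pe*log2(M-1) = 0.519874 + 0.356472 + 1.644158 = 2.5205

2.5205 bits


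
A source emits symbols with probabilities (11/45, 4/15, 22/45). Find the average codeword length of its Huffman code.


Huffman construction (repeatedly merge the two least-probable nodes; each merge adds 1 bit to every symbol beneath it): 11/45 + 4/15 = 23/45; 22/45 + 23/45 = 1. Resulting codeword lengths (in the order the probabilities were given): (2, 2, 1). L_avg = sum(p_i * l_i) = 11/45*2 + 4/15*2 + 22/45*1 = 68/45 = 1.5111

1.5111 bits


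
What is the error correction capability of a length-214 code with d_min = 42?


Correction capability = floor((d-1)/2) = floor((42-1)/2) = 20

20 errors


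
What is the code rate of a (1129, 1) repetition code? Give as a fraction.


Rate = k/n = 1/1129

1/1129


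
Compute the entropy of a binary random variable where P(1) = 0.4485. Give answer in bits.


H = -p*log2(p) - (1-p)*log2(1-p). -0.4485*log2(0.4485) = 0.518834; -0.5515*log2(0.5515) = 0.473500. H = 0.518834 + 0.473500 = 0.9923

0.9923 bits


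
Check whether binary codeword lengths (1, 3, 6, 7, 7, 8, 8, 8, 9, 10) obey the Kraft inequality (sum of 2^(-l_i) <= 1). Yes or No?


Kraft sum = sum(2^(-l_i)) = 0.6709, need <= 1. Result: satisfied (a binary prefix-free code with these lengths exists)

Yes


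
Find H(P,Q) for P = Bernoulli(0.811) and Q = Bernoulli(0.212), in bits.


H(P,Q) = -p*log2(q) - (1-p)*log2(1-q). -0.811*log2(0.212) = 1.814908; -0.189*log2(0.788) = 0.064965. H(P,Q) = 1.814908 + 0.064965 = 1.8799

1.8799 bits


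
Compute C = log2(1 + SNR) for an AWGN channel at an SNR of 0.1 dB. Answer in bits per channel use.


SNR_linear = 10^(0.1/10) = 1.0233; C = log2(1 + SNR_linear) = log2(1 + 1.0233) = 1.0167

1.0167 bits/channel use


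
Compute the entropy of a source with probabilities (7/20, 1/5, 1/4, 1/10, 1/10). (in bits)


H = -sum(p_i * log2(p_i)). Terms: -(7/20)*log2(7/20) = 0.530101; -(1/5)*log2(1/5) = 0.464386; -(1/4)*log2(1/4) = 0.500000; -(1/10)*log2(1/10) = 0.332193; -(1/10)*log2(1/10) = 0.332193. H = 0.530101 + 0.464386 + 0.500000 + 0.332193 + 0.332193 = 2.1589

2.1589 bits
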